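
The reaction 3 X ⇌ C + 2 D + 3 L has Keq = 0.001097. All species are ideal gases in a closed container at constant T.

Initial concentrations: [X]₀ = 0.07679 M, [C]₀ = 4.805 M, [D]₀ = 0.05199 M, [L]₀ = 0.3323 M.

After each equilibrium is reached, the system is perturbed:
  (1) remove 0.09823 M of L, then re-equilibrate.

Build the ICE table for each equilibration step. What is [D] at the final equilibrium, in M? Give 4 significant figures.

Q₀ = 1.052 vs Keq = 0.001097 ⇒ Q>K, reverse
Step 1:
                    X           C           D           L
  init        0.07679       4.805     0.05199      0.3323
  Δ           0.06867    -0.02289    -0.04578    -0.06867
  eq           0.1455       4.782    0.006208      0.2636
  solve Keq expr → x = -0.02289; check Q = 0.001097
Then remove 0.09823 M of L.
Step 2:
                    X           C           D           L
  init         0.1455       4.782    0.006208      0.1654
  Δ         -0.007028    0.002343    0.004685    0.007028
  eq           0.1384       4.784     0.01089      0.1724
  solve Keq expr → x = 0.002343; check Q = 0.001097

[D]_eq = 0.01089 M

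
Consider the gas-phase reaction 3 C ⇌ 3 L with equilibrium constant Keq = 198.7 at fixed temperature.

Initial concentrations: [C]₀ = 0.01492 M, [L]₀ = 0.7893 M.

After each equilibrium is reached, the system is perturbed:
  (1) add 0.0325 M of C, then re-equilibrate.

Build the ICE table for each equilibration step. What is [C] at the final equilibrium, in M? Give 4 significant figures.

[C]_eq = 0.1224 M

Q₀ = 1.4805e+05 vs Keq = 198.7 ⇒ Q>K, reverse
Step 1:
                    C           L
  Initial     0.01492      0.7893
  Change       0.1027     -0.1027
  Equil        0.1177      0.6866
  solve Keq expr → x = -0.03425; check Q = 198.7
Then add 0.0325 M of C.
Step 2:
                    C           L
  Initial      0.1502      0.6866
  Change     -0.02775     0.02775
  Equil        0.1224      0.7143
  solve Keq expr → x = 0.009248; check Q = 198.7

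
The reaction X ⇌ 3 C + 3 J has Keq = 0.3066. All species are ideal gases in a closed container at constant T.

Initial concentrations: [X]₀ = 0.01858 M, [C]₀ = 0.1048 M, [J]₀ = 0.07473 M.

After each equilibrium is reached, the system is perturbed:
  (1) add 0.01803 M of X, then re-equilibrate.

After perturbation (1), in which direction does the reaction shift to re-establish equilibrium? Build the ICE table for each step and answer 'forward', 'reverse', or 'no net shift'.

Direction: forward

Q₀ = 2.5854e-05 vs Keq = 0.3066 ⇒ Q<K, forward
Step 1:
                    X           C           J
  I           0.01858      0.1048     0.07473
  C          -0.01855     0.05565     0.05565
  E        2.9860e-05      0.1605      0.1304
  solve Keq expr → x = 0.01855; check Q = 0.3066
Then add 0.01803 M of X.
Step 2:
                    X           C           J
  I           0.01806      0.1605      0.1304
  C          -0.01786     0.05358     0.05358
  E        1.9909e-04       0.214       0.184
  solve Keq expr → x = 0.01786; check Q = 0.3066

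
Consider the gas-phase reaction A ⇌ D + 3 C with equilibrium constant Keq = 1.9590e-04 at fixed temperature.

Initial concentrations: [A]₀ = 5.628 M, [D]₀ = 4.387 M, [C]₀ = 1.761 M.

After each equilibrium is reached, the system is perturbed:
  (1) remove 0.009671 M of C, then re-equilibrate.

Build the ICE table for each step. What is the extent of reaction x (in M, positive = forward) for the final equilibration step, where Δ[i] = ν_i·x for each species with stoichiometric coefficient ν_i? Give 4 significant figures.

Q₀ = 4.257 vs Keq = 1.9590e-04 ⇒ Q>K, reverse
Step 1:
                    A           D           C
  I             5.628       4.387       1.761
  C            0.5643     -0.5643      -1.693
  E             6.192       3.823     0.06821
  solve Keq expr → x = -0.5643; check Q = 1.9590e-04
Then remove 0.009671 M of C.
Step 2:
                    A           D           C
  I             6.192       3.823     0.05854
  C         -0.003213    0.003213     0.00964
  E             6.189       3.826     0.06818
  solve Keq expr → x = 0.003213; check Q = 1.9590e-04

x = 0.003213 M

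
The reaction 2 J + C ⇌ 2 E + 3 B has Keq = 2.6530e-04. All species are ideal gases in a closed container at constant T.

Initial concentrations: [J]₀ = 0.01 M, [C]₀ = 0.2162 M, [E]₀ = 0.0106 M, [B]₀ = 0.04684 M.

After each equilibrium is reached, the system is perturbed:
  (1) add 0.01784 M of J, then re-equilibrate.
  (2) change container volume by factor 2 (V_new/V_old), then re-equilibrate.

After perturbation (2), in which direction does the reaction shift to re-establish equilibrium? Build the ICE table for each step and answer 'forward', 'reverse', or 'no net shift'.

Direction: forward

Q₀ = 5.3408e-04 vs Keq = 2.6530e-04 ⇒ Q>K, reverse
Step 1:
                   J          C          E          B
  init          0.01     0.2162     0.0106    0.04684
  Δ         0.001427 7.1360e-04  -0.001427  -0.002141
  eq         0.01143     0.2169   0.009173     0.0447
  solve Keq expr → x = -7.1360e-04; check Q = 2.6530e-04
Then add 0.01784 M of J.
Step 2:
                   J          C          E          B
  init       0.02927     0.2169   0.009173     0.0447
  Δ        -0.005514  -0.002757   0.005514   0.008271
  eq         0.02375     0.2142    0.01469    0.05297
  solve Keq expr → x = 0.002757; check Q = 2.6530e-04
Then change container volume by factor 2 (V_new/V_old).
Step 3:
                   J          C          E          B
  init       0.01188     0.1071   0.007343    0.02648
  Δ        -0.002357  -0.001179   0.002357   0.003536
  eq        0.009519     0.1059   0.009701    0.03002
  solve Keq expr → x = 0.001179; check Q = 2.6530e-04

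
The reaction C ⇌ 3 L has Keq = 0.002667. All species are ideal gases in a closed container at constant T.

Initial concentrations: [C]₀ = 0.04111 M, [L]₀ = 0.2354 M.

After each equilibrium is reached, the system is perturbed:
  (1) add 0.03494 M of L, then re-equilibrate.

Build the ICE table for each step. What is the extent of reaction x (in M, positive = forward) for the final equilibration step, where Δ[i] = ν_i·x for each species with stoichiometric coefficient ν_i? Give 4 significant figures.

x = -0.01089 M

Q₀ = 0.3173 vs Keq = 0.002667 ⇒ Q>K, reverse
Step 1:
                    C           L
  init        0.04111      0.2354
  Δ           0.05714     -0.1714
  eq          0.09825     0.06399
  solve Keq expr → x = -0.05714; check Q = 0.002667
Then add 0.03494 M of L.
Step 2:
                    C           L
  init        0.09825     0.09893
  Δ           0.01089    -0.03266
  eq           0.1091     0.06627
  solve Keq expr → x = -0.01089; check Q = 0.002667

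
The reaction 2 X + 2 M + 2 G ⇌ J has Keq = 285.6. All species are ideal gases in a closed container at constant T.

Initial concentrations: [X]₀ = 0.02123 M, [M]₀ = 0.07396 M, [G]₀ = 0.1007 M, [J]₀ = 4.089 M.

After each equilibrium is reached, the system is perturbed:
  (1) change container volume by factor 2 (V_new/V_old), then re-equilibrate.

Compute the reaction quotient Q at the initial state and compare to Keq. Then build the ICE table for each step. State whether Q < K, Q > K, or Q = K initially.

Q₀ = 1.6356e+08 vs Keq = 285.6 ⇒ Q>K, reverse
Step 1:
                  X         M         G         J
  init      0.02123   0.07396    0.1007     4.089
  Δ          0.4243    0.4243    0.4243   -0.2121
  eq         0.4455    0.4982     0.525     3.877
  solve Keq expr → x = -0.2121; check Q = 285.6
Then change container volume by factor 2 (V_new/V_old).
Step 2:
                  X         M         G         J
  init       0.2227    0.2491    0.2625     1.938
  Δ          0.1871    0.1871    0.1871  -0.09355
  eq         0.4098    0.4362    0.4496     1.845
  solve Keq expr → x = -0.09355; check Q = 285.6

Q₀ = 1.6356e+08; Q > K (proceeds reverse)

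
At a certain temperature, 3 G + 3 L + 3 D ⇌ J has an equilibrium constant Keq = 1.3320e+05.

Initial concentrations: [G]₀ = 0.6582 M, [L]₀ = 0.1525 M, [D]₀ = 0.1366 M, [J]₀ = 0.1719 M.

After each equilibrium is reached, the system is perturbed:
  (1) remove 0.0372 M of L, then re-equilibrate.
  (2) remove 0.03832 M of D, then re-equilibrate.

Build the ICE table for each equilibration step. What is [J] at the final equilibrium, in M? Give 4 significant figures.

[J]_eq = 0.1654 M

Q₀ = 6.6687e+04 vs Keq = 1.3320e+05 ⇒ Q<K, forward
Step 1:
                  G         L         D         J
  I          0.6582    0.1525    0.1366    0.1719
  C        -0.01376  -0.01376  -0.01376  0.004586
  E          0.6444    0.1387    0.1228    0.1765
  solve Keq expr → x = 0.004586; check Q = 1.3320e+05
Then remove 0.0372 M of L.
Step 2:
                  G         L         D         J
  I          0.6444    0.1015    0.1228    0.1765
  C         0.01648   0.01648   0.01648 -0.005495
  E          0.6609     0.118    0.1393     0.171
  solve Keq expr → x = -0.005495; check Q = 1.3320e+05
Then remove 0.03832 M of D.
Step 3:
                  G         L         D         J
  I          0.6609     0.118     0.101     0.171
  C         0.01672   0.01672   0.01672 -0.005572
  E          0.6776    0.1347    0.1177    0.1654
  solve Keq expr → x = -0.005572; check Q = 1.3320e+05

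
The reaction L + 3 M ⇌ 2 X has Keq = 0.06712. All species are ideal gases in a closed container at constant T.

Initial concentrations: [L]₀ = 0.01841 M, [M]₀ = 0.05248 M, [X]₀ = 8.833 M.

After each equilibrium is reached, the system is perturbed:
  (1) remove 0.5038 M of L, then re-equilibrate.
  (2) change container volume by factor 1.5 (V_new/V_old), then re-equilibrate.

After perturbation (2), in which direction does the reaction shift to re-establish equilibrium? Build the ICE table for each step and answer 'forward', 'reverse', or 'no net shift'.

Direction: reverse

Q₀ = 2.9321e+07 vs Keq = 0.06712 ⇒ Q>K, reverse
Step 1:
                    L           M           X
  I           0.01841     0.05248       8.833
  C             1.911       5.734      -3.823
  E              1.93       5.787        5.01
  solve Keq expr → x = -1.911; check Q = 0.06712
Then remove 0.5038 M of L.
Step 2:
                    L           M           X
  I             1.426       5.787        5.01
  C            0.1006      0.3017     -0.2011
  E             1.527       6.088       4.809
  solve Keq expr → x = -0.1006; check Q = 0.06712
Then change container volume by factor 1.5 (V_new/V_old).
Step 3:
                    L           M           X
  I             1.018       4.059       3.206
  C            0.1884      0.5651     -0.3768
  E             1.206       4.624       2.829
  solve Keq expr → x = -0.1884; check Q = 0.06712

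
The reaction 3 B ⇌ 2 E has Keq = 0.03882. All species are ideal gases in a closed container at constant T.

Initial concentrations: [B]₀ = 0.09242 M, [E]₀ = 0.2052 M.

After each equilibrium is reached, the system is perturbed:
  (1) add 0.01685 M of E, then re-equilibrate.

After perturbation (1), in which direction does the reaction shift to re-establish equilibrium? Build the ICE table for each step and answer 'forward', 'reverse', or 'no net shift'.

Direction: reverse

Q₀ = 53.34 vs Keq = 0.03882 ⇒ Q>K, reverse
Step 1:
                  B         E
  Initial   0.09242    0.2052
  Change     0.2489   -0.1659
  Equil      0.3413   0.03928
  solve Keq expr → x = -0.08296; check Q = 0.03882
Then add 0.01685 M of E.
Step 2:
                  B         E
  Initial    0.3413   0.05613
  Change    0.02002  -0.01334
  Equil      0.3613   0.04279
  solve Keq expr → x = -0.006672; check Q = 0.03882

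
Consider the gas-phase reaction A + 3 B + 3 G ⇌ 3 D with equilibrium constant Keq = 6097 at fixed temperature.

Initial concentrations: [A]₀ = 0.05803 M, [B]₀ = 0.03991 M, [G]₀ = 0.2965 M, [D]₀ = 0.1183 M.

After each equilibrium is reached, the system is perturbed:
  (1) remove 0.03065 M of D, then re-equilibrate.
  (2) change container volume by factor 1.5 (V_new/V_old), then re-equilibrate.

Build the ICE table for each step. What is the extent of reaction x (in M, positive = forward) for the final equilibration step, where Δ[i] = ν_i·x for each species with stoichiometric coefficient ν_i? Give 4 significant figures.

Q₀ = 1.7218e+04 vs Keq = 6097 ⇒ Q>K, reverse
Step 1:
                   A          B          G          D
  I          0.05803    0.03991     0.2965     0.1183
  C         0.003162   0.009487   0.009487  -0.009487
  E          0.06119     0.0494      0.306     0.1088
  solve Keq expr → x = -0.003162; check Q = 6097
Then remove 0.03065 M of D.
Step 2:
                   A          B          G          D
  I          0.06119     0.0494      0.306    0.07816
  C        -0.002791  -0.008374  -0.008374   0.008374
  E           0.0584    0.04102     0.2976    0.08654
  solve Keq expr → x = 0.002791; check Q = 6097
Then change container volume by factor 1.5 (V_new/V_old).
Step 3:
                   A          B          G          D
  I          0.03893    0.02735     0.1984    0.05769
  C         0.003105   0.009314   0.009314  -0.009314
  E          0.04204    0.03666     0.2077    0.04838
  solve Keq expr → x = -0.003105; check Q = 6097

x = -0.003105 M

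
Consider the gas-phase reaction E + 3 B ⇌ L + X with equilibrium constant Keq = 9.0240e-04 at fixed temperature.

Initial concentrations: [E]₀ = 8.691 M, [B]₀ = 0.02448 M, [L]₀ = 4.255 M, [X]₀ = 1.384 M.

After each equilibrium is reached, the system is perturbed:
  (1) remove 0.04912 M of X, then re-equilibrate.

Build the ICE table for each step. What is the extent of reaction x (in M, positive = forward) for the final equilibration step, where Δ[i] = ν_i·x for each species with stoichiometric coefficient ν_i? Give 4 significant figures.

x = 0.03463 M

Q₀ = 4.6188e+04 vs Keq = 9.0240e-04 ⇒ Q>K, reverse
Step 1:
                   E          B          L          X
  Initial      8.691    0.02448      4.255      1.384
  Change       1.232      3.695     -1.232     -1.232
  Equil        9.923      3.719      3.023     0.1524
  solve Keq expr → x = -1.232; check Q = 9.0240e-04
Then remove 0.04912 M of X.
Step 2:
                   E          B          L          X
  Initial      9.923      3.719      3.023     0.1033
  Change    -0.03463    -0.1039    0.03463    0.03463
  Equil        9.888      3.615      3.058     0.1379
  solve Keq expr → x = 0.03463; check Q = 9.0240e-04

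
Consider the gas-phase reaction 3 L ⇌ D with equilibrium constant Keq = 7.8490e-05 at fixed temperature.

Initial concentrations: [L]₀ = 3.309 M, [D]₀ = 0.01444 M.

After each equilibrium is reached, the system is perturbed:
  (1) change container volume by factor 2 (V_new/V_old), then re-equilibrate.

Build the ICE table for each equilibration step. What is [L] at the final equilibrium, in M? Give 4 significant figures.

[L]_eq = 1.675 M

Q₀ = 3.9854e-04 vs Keq = 7.8490e-05 ⇒ Q>K, reverse
Step 1:
                   L          D
  I            3.309    0.01444
  C          0.03452   -0.01151
  E            3.344   0.002934
  solve Keq expr → x = -0.01151; check Q = 7.8490e-05
Then change container volume by factor 2 (V_new/V_old).
Step 2:
                   L          D
  I            1.672   0.001467
  C         0.003294  -0.001098
  E            1.675 3.6889e-04
  solve Keq expr → x = -0.001098; check Q = 7.8490e-05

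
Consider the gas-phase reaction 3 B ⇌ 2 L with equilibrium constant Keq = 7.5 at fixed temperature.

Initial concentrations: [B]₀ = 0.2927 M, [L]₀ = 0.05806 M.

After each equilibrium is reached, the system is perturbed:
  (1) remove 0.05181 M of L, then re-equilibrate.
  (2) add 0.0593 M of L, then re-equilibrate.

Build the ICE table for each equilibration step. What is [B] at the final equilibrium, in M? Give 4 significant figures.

Q₀ = 0.1344 vs Keq = 7.5 ⇒ Q<K, forward
Step 1:
                    B           L
  Initial      0.2927     0.05806
  Change      -0.1453     0.09688
  Equil        0.1474      0.1549
  solve Keq expr → x = 0.04844; check Q = 7.5
Then remove 0.05181 M of L.
Step 2:
                    B           L
  Initial      0.1474      0.1031
  Change     -0.02379     0.01586
  Equil        0.1236       0.119
  solve Keq expr → x = 0.007928; check Q = 7.5
Then add 0.0593 M of L.
Step 3:
                    B           L
  Initial      0.1236      0.1783
  Change      0.02711    -0.01807
  Equil        0.1507      0.1602
  solve Keq expr → x = -0.009037; check Q = 7.5

[B]_eq = 0.1507 M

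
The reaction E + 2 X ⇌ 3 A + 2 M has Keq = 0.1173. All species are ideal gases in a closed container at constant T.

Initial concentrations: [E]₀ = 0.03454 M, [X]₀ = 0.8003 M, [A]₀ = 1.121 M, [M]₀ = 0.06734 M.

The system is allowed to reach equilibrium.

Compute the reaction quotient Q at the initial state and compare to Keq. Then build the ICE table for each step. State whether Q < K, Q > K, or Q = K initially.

Q₀ = 0.2888 vs Keq = 0.1173 ⇒ Q>K, reverse
Step 1:
                   E          X          A          M
  Initial    0.03454     0.8003      1.121    0.06734
  Change    0.008395    0.01679   -0.02519   -0.01679
  Equil      0.04294     0.8171      1.096    0.05055
  solve Keq expr → x = -0.008395; check Q = 0.1173

Q₀ = 0.2888; Q > K (proceeds reverse)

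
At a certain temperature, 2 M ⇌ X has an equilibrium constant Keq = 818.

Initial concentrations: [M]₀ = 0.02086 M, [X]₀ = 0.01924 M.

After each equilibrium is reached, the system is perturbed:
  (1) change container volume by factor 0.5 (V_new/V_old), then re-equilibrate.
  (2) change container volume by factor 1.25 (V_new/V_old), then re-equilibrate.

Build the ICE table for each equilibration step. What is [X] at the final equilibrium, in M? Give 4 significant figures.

[X]_eq = 0.04381 M

Q₀ = 44.22 vs Keq = 818 ⇒ Q<K, forward
Step 1:
                  M         X
  Initial   0.02086   0.01924
  Change   -0.01514  0.007568
  Equil    0.005725   0.02681
  solve Keq expr → x = 0.007568; check Q = 818
Then change container volume by factor 0.5 (V_new/V_old).
Step 2:
                  M         X
  Initial   0.01145   0.05362
  Change  -0.003232  0.001616
  Equil    0.008217   0.05523
  solve Keq expr → x = 0.001616; check Q = 818
Then change container volume by factor 1.25 (V_new/V_old).
Step 3:
                  M         X
  Initial  0.006574   0.04419
  Change  7.4487e-04 -3.7244e-04
  Equil    0.007319   0.04381
  solve Keq expr → x = -3.7244e-04; check Q = 818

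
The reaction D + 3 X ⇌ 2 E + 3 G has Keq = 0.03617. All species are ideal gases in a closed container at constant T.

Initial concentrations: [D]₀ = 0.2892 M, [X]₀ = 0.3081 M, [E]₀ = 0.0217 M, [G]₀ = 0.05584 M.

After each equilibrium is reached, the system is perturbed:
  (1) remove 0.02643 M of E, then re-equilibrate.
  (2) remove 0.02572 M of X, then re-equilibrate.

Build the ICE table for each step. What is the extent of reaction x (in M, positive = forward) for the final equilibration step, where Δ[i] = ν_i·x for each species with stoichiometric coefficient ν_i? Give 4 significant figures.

Q₀ = 9.6935e-06 vs Keq = 0.03617 ⇒ Q<K, forward
Step 1:
                    D           X           E           G
  init         0.2892      0.3081      0.0217     0.05584
  Δ          -0.04045     -0.1214     0.08091      0.1214
  eq           0.2487      0.1867      0.1026      0.1772
  solve Keq expr → x = 0.04045; check Q = 0.03617
Then remove 0.02643 M of E.
Step 2:
                    D           X           E           G
  init         0.2487      0.1867     0.07618      0.1772
  Δ         -0.003893    -0.01168    0.007787     0.01168
  eq           0.2449      0.1751     0.08397      0.1889
  solve Keq expr → x = 0.003893; check Q = 0.03617
Then remove 0.02572 M of X.
Step 3:
                    D           X           E           G
  init         0.2449      0.1493     0.08397      0.1889
  Δ          0.002964    0.008893   -0.005929   -0.008893
  eq           0.2478      0.1582     0.07804        0.18
  solve Keq expr → x = -0.002964; check Q = 0.03617

x = -0.002964 M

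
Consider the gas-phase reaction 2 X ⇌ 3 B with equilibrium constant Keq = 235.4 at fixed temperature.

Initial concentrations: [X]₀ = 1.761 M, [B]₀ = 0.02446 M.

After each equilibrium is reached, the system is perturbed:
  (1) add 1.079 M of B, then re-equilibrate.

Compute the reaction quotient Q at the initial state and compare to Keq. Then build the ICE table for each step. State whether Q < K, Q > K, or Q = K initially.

Q₀ = 4.7190e-06 vs Keq = 235.4 ⇒ Q<K, forward
Step 1:
                    X           B
  Initial       1.761     0.02446
  Change       -1.531       2.296
  Equil        0.2304        2.32
  solve Keq expr → x = 0.7653; check Q = 235.4
Then add 1.079 M of B.
Step 2:
                    X           B
  Initial      0.2304       3.399
  Change       0.1407      -0.211
  Equil        0.3711       3.188
  solve Keq expr → x = -0.07034; check Q = 235.4

Q₀ = 4.7190e-06; Q < K (proceeds forward)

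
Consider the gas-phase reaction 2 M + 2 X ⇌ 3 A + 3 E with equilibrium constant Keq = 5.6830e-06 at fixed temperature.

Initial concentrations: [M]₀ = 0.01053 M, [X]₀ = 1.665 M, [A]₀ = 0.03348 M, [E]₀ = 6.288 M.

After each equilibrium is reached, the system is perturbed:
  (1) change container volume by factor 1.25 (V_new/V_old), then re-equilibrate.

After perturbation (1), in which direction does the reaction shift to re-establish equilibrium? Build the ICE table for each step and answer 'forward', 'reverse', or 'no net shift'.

Direction: forward

Q₀ = 30.35 vs Keq = 5.6830e-06 ⇒ Q>K, reverse
Step 1:
                   M          X          A          E
  init       0.01053      1.665    0.03348      6.288
  Δ          0.02205    0.02205   -0.03307   -0.03307
  eq         0.03258      1.687 4.1239e-04      6.255
  solve Keq expr → x = -0.01102; check Q = 5.6830e-06
Then change container volume by factor 1.25 (V_new/V_old).
Step 2:
                   M          X          A          E
  init       0.02606       1.35 3.2991e-04      5.004
  Δ       -3.5042e-05 -3.5042e-05 5.2563e-05 5.2563e-05
  eq         0.02603       1.35 3.8248e-04      5.004
  solve Keq expr → x = 1.7521e-05; check Q = 5.6830e-06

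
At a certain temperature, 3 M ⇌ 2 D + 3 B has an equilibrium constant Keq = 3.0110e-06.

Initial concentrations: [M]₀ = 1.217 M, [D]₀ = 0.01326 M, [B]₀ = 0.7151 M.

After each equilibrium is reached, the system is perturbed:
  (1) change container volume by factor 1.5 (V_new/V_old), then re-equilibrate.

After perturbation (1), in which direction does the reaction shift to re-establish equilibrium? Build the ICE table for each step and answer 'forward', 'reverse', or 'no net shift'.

Q₀ = 3.5671e-05 vs Keq = 3.0110e-06 ⇒ Q>K, reverse
Step 1:
                   M          D          B
  I            1.217    0.01326     0.7151
  C          0.01384  -0.009225   -0.01384
  E            1.231   0.004035     0.7013
  solve Keq expr → x = -0.004613; check Q = 3.0110e-06
Then change container volume by factor 1.5 (V_new/V_old).
Step 2:
                   M          D          B
  I           0.8206    0.00269     0.4675
  C        -0.001958   0.001305   0.001958
  E           0.8186   0.003995     0.4695
  solve Keq expr → x = 6.5271e-04; check Q = 3.0110e-06

Direction: forward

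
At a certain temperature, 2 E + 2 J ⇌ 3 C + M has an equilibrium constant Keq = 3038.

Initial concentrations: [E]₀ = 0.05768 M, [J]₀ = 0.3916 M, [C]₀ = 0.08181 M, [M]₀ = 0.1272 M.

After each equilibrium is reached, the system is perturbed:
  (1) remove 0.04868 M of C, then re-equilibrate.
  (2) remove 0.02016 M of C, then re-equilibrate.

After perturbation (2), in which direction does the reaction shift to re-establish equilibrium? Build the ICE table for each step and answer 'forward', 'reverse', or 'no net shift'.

Q₀ = 0.1365 vs Keq = 3038 ⇒ Q<K, forward
Step 1:
                  E         J         C         M
  init      0.05768    0.3916   0.08181    0.1272
  Δ        -0.05624  -0.05624   0.08435   0.02812
  eq       0.001444    0.3354    0.1662    0.1553
  solve Keq expr → x = 0.02812; check Q = 3038
Then remove 0.04868 M of C.
Step 2:
                  E         J         C         M
  init     0.001444    0.3354    0.1175    0.1553
  Δ       -5.7383e-04 -5.7383e-04 8.6074e-04 2.8691e-04
  eq      8.7030e-04    0.3348    0.1183    0.1556
  solve Keq expr → x = 2.8691e-04; check Q = 3038
Then remove 0.02016 M of C.
Step 3:
                  E         J         C         M
  init    8.7030e-04    0.3348   0.09818    0.1556
  Δ       -2.0884e-04 -2.0884e-04 3.1326e-04 1.0442e-04
  eq      6.6146e-04    0.3346    0.0985    0.1557
  solve Keq expr → x = 1.0442e-04; check Q = 3038

Direction: forward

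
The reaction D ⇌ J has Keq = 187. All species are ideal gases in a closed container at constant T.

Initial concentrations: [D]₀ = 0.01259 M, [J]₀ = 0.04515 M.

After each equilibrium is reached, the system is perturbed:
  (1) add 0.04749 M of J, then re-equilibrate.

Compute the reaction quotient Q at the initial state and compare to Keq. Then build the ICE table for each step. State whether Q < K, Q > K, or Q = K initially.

Q₀ = 3.586 vs Keq = 187 ⇒ Q<K, forward
Step 1:
                    D           J
  init        0.01259     0.04515
  Δ          -0.01228     0.01228
  eq       3.0713e-04     0.05743
  solve Keq expr → x = 0.01228; check Q = 187
Then add 0.04749 M of J.
Step 2:
                    D           J
  init     3.0713e-04      0.1049
  Δ        2.5261e-04 -2.5261e-04
  eq       5.5973e-04      0.1047
  solve Keq expr → x = -2.5261e-04; check Q = 187

Q₀ = 3.586; Q < K (proceeds forward)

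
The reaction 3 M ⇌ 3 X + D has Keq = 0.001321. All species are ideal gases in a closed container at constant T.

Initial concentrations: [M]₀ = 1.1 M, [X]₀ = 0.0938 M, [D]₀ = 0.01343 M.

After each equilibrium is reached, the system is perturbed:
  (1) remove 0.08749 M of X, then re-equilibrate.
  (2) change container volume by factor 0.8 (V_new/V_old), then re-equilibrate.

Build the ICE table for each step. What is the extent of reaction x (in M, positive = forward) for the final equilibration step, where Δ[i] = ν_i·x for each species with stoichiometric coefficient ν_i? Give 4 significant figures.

x = -0.004368 M

Q₀ = 8.3273e-06 vs Keq = 0.001321 ⇒ Q<K, forward
Step 1:
                    M           X           D
  Initial         1.1      0.0938     0.01343
  Change      -0.1603      0.1603     0.05342
  Equil        0.9397      0.2541     0.06685
  solve Keq expr → x = 0.05342; check Q = 0.001321
Then remove 0.08749 M of X.
Step 2:
                    M           X           D
  Initial      0.9397      0.1666     0.06685
  Change     -0.05439     0.05439     0.01813
  Equil        0.8854       0.221     0.08498
  solve Keq expr → x = 0.01813; check Q = 0.001321
Then change container volume by factor 0.8 (V_new/V_old).
Step 3:
                    M           X           D
  Initial       1.107      0.2762      0.1062
  Change      0.01311    -0.01311   -0.004368
  Equil          1.12      0.2631      0.1019
  solve Keq expr → x = -0.004368; check Q = 0.001321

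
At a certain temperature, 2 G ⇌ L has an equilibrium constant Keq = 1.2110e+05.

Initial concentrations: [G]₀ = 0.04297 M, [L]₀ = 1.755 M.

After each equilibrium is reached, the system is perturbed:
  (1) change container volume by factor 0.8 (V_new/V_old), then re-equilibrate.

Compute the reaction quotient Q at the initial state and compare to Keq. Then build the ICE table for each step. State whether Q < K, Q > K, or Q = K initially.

Q₀ = 950.5; Q < K (proceeds forward)

Q₀ = 950.5 vs Keq = 1.2110e+05 ⇒ Q<K, forward
Step 1:
                  G         L
  Initial   0.04297     1.755
  Change   -0.03914   0.01957
  Equil    0.003828     1.775
  solve Keq expr → x = 0.01957; check Q = 1.2110e+05
Then change container volume by factor 0.8 (V_new/V_old).
Step 2:
                  G         L
  Initial  0.004785     2.218
  Change  -5.0493e-04 2.5246e-04
  Equil     0.00428     2.218
  solve Keq expr → x = 2.5246e-04; check Q = 1.2110e+05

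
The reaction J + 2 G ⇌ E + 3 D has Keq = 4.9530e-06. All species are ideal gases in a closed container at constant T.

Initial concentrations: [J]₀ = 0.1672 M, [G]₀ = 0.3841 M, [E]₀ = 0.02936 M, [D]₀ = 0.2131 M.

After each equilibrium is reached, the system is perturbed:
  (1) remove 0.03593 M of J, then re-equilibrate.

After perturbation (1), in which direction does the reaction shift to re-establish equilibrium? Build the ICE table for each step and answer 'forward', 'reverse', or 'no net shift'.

Direction: reverse

Q₀ = 0.01152 vs Keq = 4.9530e-06 ⇒ Q>K, reverse
Step 1:
                    J           G           E           D
  I            0.1672      0.3841     0.02936      0.2131
  C           0.02926     0.05853    -0.02926    -0.08779
  E            0.1965      0.4426  9.6886e-05      0.1253
  solve Keq expr → x = -0.02926; check Q = 4.9530e-06
Then remove 0.03593 M of J.
Step 2:
                    J           G           E           D
  I            0.1605      0.4426  9.6886e-05      0.1253
  C        1.7597e-05  3.5195e-05 -1.7597e-05 -5.2792e-05
  E            0.1606      0.4427  7.9288e-05      0.1253
  solve Keq expr → x = -1.7597e-05; check Q = 4.9530e-06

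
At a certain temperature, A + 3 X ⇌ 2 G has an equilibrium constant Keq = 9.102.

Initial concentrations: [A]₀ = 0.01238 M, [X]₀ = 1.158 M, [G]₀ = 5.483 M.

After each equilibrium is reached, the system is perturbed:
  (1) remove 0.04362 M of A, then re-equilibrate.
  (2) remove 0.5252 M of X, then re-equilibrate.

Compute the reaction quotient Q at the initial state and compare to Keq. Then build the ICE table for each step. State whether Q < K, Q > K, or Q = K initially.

Q₀ = 1564 vs Keq = 9.102 ⇒ Q>K, reverse
Step 1:
                    A           X           G
  I           0.01238       1.158       5.483
  C            0.2954      0.8862     -0.5908
  E            0.3078       2.044       4.892
  solve Keq expr → x = -0.2954; check Q = 9.102
Then remove 0.04362 M of A.
Step 2:
                    A           X           G
  I            0.2642       2.044       4.892
  C            0.0173     0.05189     -0.0346
  E            0.2815       2.096       4.858
  solve Keq expr → x = -0.0173; check Q = 9.102
Then remove 0.5252 M of X.
Step 3:
                    A           X           G
  I            0.2815       1.571       4.858
  C           0.09434       0.283     -0.1887
  E            0.3758       1.854       4.669
  solve Keq expr → x = -0.09434; check Q = 9.102

Q₀ = 1564; Q > K (proceeds reverse)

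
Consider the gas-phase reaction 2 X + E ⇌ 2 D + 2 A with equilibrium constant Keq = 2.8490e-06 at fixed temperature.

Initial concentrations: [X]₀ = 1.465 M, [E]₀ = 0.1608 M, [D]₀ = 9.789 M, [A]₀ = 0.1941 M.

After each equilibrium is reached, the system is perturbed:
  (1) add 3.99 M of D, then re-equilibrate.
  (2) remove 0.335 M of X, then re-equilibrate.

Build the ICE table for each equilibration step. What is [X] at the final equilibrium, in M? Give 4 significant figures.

[X]_eq = 1.324 M

Q₀ = 10.46 vs Keq = 2.8490e-06 ⇒ Q>K, reverse
Step 1:
                    X           E           D           A
  init          1.465      0.1608       9.789      0.1941
  Δ             0.194     0.09698      -0.194      -0.194
  eq            1.659      0.2578       9.595  1.4817e-04
  solve Keq expr → x = -0.09698; check Q = 2.8490e-06
Then add 3.99 M of D.
Step 2:
                    X           E           D           A
  init          1.659      0.2578       13.59  1.4817e-04
  Δ        4.3510e-05  2.1755e-05 -4.3510e-05 -4.3510e-05
  eq            1.659      0.2578       13.59  1.0466e-04
  solve Keq expr → x = -2.1755e-05; check Q = 2.8490e-06
Then remove 0.335 M of X.
Step 3:
                    X           E           D           A
  init          1.324      0.2578       13.59  1.0466e-04
  Δ        2.1130e-05  1.0565e-05 -2.1130e-05 -2.1130e-05
  eq            1.324      0.2578       13.58  8.3527e-05
  solve Keq expr → x = -1.0565e-05; check Q = 2.8490e-06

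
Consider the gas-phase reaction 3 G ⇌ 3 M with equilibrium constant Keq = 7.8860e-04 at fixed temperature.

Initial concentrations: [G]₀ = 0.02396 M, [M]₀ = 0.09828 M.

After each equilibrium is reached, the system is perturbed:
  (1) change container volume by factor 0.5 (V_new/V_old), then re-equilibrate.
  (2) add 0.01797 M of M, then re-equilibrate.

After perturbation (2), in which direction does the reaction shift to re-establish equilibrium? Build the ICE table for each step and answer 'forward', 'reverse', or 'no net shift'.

Q₀ = 69.01 vs Keq = 7.8860e-04 ⇒ Q>K, reverse
Step 1:
                  G         M
  init      0.02396   0.09828
  Δ         0.08794  -0.08794
  eq         0.1119   0.01034
  solve Keq expr → x = -0.02931; check Q = 7.8860e-04
Then change container volume by factor 0.5 (V_new/V_old).
Step 2:
                  G         M
  init       0.2238   0.02068
  Δ               0         0
  eq         0.2238   0.02068
  solve Keq expr → x = 0; check Q = 7.8860e-04
Then add 0.01797 M of M.
Step 3:
                  G         M
  init       0.2238   0.03865
  Δ         0.01645  -0.01645
  eq         0.2403    0.0222
  solve Keq expr → x = -0.005483; check Q = 7.8860e-04

Direction: reverse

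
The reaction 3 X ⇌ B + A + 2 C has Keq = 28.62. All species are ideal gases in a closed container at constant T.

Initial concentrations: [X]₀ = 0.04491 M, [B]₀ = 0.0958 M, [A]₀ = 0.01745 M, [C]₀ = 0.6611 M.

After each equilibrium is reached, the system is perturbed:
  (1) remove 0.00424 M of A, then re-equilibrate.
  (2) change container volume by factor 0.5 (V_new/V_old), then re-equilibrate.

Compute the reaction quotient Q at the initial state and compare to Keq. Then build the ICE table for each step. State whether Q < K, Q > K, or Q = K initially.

Q₀ = 8.066 vs Keq = 28.62 ⇒ Q<K, forward
Step 1:
                  X         B         A         C
  Initial   0.04491    0.0958   0.01745    0.6611
  Change   -0.01255  0.004185  0.004185  0.008369
  Equil     0.03236   0.09998   0.02163    0.6695
  solve Keq expr → x = 0.004185; check Q = 28.62
Then remove 0.00424 M of A.
Step 2:
                  X         B         A         C
  Initial   0.03236   0.09998   0.01739    0.6695
  Change  -0.001824 6.0804e-04 6.0804e-04  0.001216
  Equil     0.03053    0.1006     0.018    0.6707
  solve Keq expr → x = 6.0804e-04; check Q = 28.62
Then change container volume by factor 0.5 (V_new/V_old).
Step 3:
                  X         B         A         C
  Initial   0.06106    0.2012   0.03601     1.341
  Change    0.01209 -0.004031 -0.004031 -0.008063
  Equil     0.07316    0.1972   0.03197     1.333
  solve Keq expr → x = -0.004031; check Q = 28.62

Q₀ = 8.066; Q < K (proceeds forward)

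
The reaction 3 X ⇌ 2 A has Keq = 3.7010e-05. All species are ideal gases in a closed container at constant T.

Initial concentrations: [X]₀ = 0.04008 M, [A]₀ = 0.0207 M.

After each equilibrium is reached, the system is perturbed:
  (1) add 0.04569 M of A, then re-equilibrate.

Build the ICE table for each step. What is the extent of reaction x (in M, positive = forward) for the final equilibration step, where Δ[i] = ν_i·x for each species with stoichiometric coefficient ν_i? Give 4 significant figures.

x = -0.02274 M

Q₀ = 6.655 vs Keq = 3.7010e-05 ⇒ Q>K, reverse
Step 1:
                   X          A
  Initial    0.04008     0.0207
  Change     0.03088   -0.02059
  Equil      0.07096 1.1499e-04
  solve Keq expr → x = -0.01029; check Q = 3.7010e-05
Then add 0.04569 M of A.
Step 2:
                   X          A
  Initial    0.07096     0.0458
  Change     0.06823   -0.04549
  Equil       0.1392 3.1592e-04
  solve Keq expr → x = -0.02274; check Q = 3.7010e-05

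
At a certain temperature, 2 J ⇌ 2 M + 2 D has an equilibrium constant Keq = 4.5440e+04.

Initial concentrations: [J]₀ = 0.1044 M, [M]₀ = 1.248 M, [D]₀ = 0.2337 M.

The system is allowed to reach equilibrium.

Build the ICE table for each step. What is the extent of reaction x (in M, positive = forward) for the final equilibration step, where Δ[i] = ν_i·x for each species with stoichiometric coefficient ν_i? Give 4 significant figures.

Q₀ = 7.805 vs Keq = 4.5440e+04 ⇒ Q<K, forward
Step 1:
                  J         M         D
  Initial    0.1044     1.248    0.2337
  Change    -0.1023    0.1023    0.1023
  Equil    0.002128      1.35     0.336
  solve Keq expr → x = 0.05114; check Q = 4.5440e+04

x = 0.05114 M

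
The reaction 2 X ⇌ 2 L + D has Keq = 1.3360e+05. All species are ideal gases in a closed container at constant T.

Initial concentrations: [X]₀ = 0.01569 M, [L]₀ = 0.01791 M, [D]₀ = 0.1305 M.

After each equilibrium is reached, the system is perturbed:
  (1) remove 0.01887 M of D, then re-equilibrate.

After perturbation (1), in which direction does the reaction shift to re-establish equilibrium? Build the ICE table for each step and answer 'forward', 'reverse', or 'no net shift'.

Q₀ = 0.17 vs Keq = 1.3360e+05 ⇒ Q<K, forward
Step 1:
                  X         L         D
  Initial   0.01569   0.01791    0.1305
  Change   -0.01566   0.01566  0.007828
  Equil   3.4155e-05   0.03357    0.1383
  solve Keq expr → x = 0.007828; check Q = 1.3360e+05
Then remove 0.01887 M of D.
Step 2:
                  X         L         D
  Initial 3.4155e-05   0.03357    0.1195
  Change  -2.4125e-06 2.4125e-06 1.2063e-06
  Equil   3.1742e-05   0.03357    0.1195
  solve Keq expr → x = 1.2063e-06; check Q = 1.3360e+05

Direction: forward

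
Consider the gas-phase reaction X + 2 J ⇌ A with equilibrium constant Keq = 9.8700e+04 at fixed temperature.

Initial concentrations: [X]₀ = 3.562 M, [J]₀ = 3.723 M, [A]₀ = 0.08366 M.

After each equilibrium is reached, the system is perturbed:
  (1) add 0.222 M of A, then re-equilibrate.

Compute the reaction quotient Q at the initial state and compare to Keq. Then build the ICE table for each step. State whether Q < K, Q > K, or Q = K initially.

Q₀ = 0.001694 vs Keq = 9.8700e+04 ⇒ Q<K, forward
Step 1:
                  X         J         A
  Initial     3.562     3.723   0.08366
  Change      -1.86     -3.72      1.86
  Equil       1.702  0.003401     1.943
  solve Keq expr → x = 1.86; check Q = 9.8700e+04
Then add 0.222 M of A.
Step 2:
                  X         J         A
  Initial     1.702  0.003401     2.165
  Change  9.4413e-05 1.8883e-04 -9.4413e-05
  Equil       1.702   0.00359     2.165
  solve Keq expr → x = -9.4413e-05; check Q = 9.8700e+04

Q₀ = 0.001694; Q < K (proceeds forward)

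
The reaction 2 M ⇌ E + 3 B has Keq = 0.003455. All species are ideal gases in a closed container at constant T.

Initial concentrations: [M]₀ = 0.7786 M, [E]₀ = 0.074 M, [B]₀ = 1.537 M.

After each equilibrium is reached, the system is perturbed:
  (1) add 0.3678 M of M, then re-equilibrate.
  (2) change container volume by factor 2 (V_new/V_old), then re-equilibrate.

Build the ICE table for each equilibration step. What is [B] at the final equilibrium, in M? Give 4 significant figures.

[B]_eq = 0.6714 M

Q₀ = 0.4432 vs Keq = 0.003455 ⇒ Q>K, reverse
Step 1:
                  M         E         B
  I          0.7786     0.074     1.537
  C          0.1454  -0.07271   -0.2181
  E           0.924  0.001286     1.319
  solve Keq expr → x = -0.07271; check Q = 0.003455
Then add 0.3678 M of M.
Step 2:
                  M         E         B
  I           1.292  0.001286     1.319
  C       -0.002396  0.001198  0.003593
  E           1.289  0.002484     1.322
  solve Keq expr → x = 0.001198; check Q = 0.003455
Then change container volume by factor 2 (V_new/V_old).
Step 3:
                  M         E         B
  I          0.6447  0.001242    0.6612
  C       -0.006806  0.003403   0.01021
  E          0.6379  0.004645    0.6714
  solve Keq expr → x = 0.003403; check Q = 0.003455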